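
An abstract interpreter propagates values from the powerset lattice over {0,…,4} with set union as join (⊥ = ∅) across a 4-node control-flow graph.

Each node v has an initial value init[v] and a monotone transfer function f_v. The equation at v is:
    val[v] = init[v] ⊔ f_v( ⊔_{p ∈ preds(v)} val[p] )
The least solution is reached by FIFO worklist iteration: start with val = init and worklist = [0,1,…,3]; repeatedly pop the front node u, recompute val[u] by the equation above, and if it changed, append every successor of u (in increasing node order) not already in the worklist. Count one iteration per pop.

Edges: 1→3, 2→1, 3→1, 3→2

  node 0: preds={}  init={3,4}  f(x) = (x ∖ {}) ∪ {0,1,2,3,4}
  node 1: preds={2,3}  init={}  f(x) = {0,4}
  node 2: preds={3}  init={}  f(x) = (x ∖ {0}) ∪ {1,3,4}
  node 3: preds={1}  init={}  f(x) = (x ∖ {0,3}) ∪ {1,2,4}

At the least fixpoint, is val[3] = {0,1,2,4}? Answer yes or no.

no

Worklist (7 pops):
  #1 pop 0: in={} → {0,1,2,3,4} (was {3,4}); enqueue []
  #2 pop 1: in={} → {0,4} (was {}); enqueue []
  #3 pop 2: in={} → {1,3,4} (was {}); enqueue [1]
  #4 pop 3: in={0,4} → {1,2,4} (was {}); enqueue [2]
  #5 pop 1: in={1,2,3,4} → {0,4} (no change)
  #6 pop 2: in={1,2,4} → {1,2,3,4} (was {1,3,4}); enqueue [1]
  #7 pop 1: in={1,2,3,4} → {0,4} (no change)

Fixpoint:
  val[0] = {0,1,2,3,4}
  val[1] = {0,4}
  val[2] = {1,2,3,4}
  val[3] = {1,2,4}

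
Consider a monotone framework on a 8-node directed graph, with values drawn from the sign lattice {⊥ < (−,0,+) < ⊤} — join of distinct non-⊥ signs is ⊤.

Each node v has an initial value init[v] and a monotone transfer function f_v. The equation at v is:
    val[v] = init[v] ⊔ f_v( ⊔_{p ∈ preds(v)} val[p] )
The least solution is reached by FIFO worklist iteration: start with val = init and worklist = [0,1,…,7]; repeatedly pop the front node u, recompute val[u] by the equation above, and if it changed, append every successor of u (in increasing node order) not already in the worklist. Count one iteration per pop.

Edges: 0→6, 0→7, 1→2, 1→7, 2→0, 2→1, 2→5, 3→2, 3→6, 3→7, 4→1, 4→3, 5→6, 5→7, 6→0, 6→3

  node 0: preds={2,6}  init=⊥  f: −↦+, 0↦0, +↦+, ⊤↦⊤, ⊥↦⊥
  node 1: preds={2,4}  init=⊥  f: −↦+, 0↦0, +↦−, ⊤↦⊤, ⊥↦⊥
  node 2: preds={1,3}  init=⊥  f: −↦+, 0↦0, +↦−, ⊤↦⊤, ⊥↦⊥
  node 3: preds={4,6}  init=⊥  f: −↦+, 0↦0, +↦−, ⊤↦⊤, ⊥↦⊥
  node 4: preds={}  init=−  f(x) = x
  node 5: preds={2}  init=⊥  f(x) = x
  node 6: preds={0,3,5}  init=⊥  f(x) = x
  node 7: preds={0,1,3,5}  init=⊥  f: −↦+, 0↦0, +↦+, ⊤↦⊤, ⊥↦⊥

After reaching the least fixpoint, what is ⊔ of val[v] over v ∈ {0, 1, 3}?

⊤

Iteration log — 21 steps:
  step 1. node 0  ⊔preds=⊥  new=⊥  stable
  step 2. node 1  ⊔preds=−  new=+  old=⊥  +wl: 
  step 3. node 2  ⊔preds=+  new=−  old=⊥  +wl: 0,1
  step 4. node 3  ⊔preds=−  new=+  old=⊥  +wl: 2
  step 5. node 4  ⊔preds=⊥  new=−  stable
  step 6. node 5  ⊔preds=−  new=−  old=⊥  +wl: 
  step 7. node 6  ⊔preds=⊤  new=⊤  old=⊥  +wl: 3
  step 8. node 7  ⊔preds=⊤  new=⊤  old=⊥  +wl: 
  step 9. node 0  ⊔preds=⊤  new=⊤  old=⊥  +wl: 6,7
  step 10. node 1  ⊔preds=−  new=+  stable
  step 11. node 2  ⊔preds=+  new=−  stable
  step 12. node 3  ⊔preds=⊤  new=⊤  old=+  +wl: 2
  step 13. node 6  ⊔preds=⊤  new=⊤  stable
  step 14. node 7  ⊔preds=⊤  new=⊤  stable
  step 15. node 2  ⊔preds=⊤  new=⊤  old=−  +wl: 0,1,5
  step 16. node 0  ⊔preds=⊤  new=⊤  stable
  step 17. node 1  ⊔preds=⊤  new=⊤  old=+  +wl: 2,7
  step 18. node 5  ⊔preds=⊤  new=⊤  old=−  +wl: 6
  step 19. node 2  ⊔preds=⊤  new=⊤  stable
  step 20. node 7  ⊔preds=⊤  new=⊤  stable
  step 21. node 6  ⊔preds=⊤  new=⊤  stable

Least fixpoint reached:
  node 0: ⊤
  node 1: ⊤
  node 2: ⊤
  node 3: ⊤
  node 4: −
  node 5: ⊤
  node 6: ⊤
  node 7: ⊤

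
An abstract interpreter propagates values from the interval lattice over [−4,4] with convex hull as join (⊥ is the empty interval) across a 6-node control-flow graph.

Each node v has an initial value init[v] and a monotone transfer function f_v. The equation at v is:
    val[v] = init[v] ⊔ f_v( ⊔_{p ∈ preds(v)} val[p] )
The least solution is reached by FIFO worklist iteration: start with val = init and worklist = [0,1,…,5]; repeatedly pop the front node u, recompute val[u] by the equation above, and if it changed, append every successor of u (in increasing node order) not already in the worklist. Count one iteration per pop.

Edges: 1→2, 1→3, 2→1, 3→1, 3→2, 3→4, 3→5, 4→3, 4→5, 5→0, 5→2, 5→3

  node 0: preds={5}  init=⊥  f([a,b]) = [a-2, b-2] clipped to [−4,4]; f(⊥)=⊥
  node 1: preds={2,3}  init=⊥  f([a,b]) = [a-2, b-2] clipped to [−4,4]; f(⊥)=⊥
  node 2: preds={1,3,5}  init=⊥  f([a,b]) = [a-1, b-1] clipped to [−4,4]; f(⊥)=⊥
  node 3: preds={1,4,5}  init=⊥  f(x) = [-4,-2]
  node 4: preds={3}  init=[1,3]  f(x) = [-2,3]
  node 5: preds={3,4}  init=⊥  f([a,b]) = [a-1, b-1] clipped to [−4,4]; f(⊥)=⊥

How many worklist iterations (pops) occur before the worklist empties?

13

Trace (13 dequeues):
  [1] u=0 | in ⊥ | out ⊥ | ==
  [2] u=1 | in ⊥ | out ⊥ | ==
  [3] u=2 | in ⊥ | out ⊥ | ==
  [4] u=3 | in [1,3] | out [-4,-2] | prev ⊥ | push {1,2}
  [5] u=4 | in [-4,-2] | out [-2,3] | prev [1,3] | push {3}
  [6] u=5 | in [-4,3] | out [-4,2] | prev ⊥ | push {0}
  [7] u=1 | in [-4,-2] | out [-4,-4] | prev ⊥ | push {}
  [8] u=2 | in [-4,2] | out [-4,1] | prev ⊥ | push {1}
  [9] u=3 | in [-4,3] | out [-4,-2] | ==
  [10] u=0 | in [-4,2] | out [-4,0] | prev ⊥ | push {}
  [11] u=1 | in [-4,1] | out [-4,-1] | prev [-4,-4] | push {2,3}
  [12] u=2 | in [-4,2] | out [-4,1] | ==
  [13] u=3 | in [-4,3] | out [-4,-2] | ==

Converged values:
  [0] [-4,0]
  [1] [-4,-1]
  [2] [-4,1]
  [3] [-4,-2]
  [4] [-2,3]
  [5] [-4,2]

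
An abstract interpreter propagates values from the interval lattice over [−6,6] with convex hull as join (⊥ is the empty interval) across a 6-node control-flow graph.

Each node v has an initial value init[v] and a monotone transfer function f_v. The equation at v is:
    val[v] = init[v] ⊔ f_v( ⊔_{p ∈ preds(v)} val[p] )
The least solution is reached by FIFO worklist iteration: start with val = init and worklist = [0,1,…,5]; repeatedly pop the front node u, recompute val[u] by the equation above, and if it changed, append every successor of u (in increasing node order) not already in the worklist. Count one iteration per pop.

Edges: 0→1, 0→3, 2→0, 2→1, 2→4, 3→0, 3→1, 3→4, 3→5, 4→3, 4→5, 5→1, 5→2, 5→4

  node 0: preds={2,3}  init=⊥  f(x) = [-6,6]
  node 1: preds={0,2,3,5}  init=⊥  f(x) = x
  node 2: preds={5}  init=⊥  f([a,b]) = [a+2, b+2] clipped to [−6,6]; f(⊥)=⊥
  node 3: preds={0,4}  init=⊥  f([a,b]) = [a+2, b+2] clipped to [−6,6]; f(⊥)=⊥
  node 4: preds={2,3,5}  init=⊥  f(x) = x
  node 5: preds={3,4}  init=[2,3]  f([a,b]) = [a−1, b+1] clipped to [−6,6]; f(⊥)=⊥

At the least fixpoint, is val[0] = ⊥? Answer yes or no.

Worklist (22 pops):
  #1 pop 0: in=⊥ → [-6,6] (was ⊥); enqueue []
  #2 pop 1: in=[-6,6] → [-6,6] (was ⊥); enqueue []
  #3 pop 2: in=[2,3] → [4,5] (was ⊥); enqueue [0,1]
  #4 pop 3: in=[-6,6] → [-4,6] (was ⊥); enqueue []
  #5 pop 4: in=[-4,6] → [-4,6] (was ⊥); enqueue [3]
  #6 pop 5: in=[-4,6] → [-5,6] (was [2,3]); enqueue [2,4]
  #7 pop 0: in=[-4,6] → [-6,6] (no change)
  #8 pop 1: in=[-6,6] → [-6,6] (no change)
  #9 pop 3: in=[-6,6] → [-4,6] (no change)
  #10 pop 2: in=[-5,6] → [-3,6] (was [4,5]); enqueue [0,1]
  #11 pop 4: in=[-5,6] → [-5,6] (was [-4,6]); enqueue [3,5]
  #12 pop 0: in=[-4,6] → [-6,6] (no change)
  #13 pop 1: in=[-6,6] → [-6,6] (no change)
  #14 pop 3: in=[-6,6] → [-4,6] (no change)
  #15 pop 5: in=[-5,6] → [-6,6] (was [-5,6]); enqueue [1,2,4]
  #16 pop 1: in=[-6,6] → [-6,6] (no change)
  #17 pop 2: in=[-6,6] → [-4,6] (was [-3,6]); enqueue [0,1]
  #18 pop 4: in=[-6,6] → [-6,6] (was [-5,6]); enqueue [3,5]
  #19 pop 0: in=[-4,6] → [-6,6] (no change)
  #20 pop 1: in=[-6,6] → [-6,6] (no change)
  #21 pop 3: in=[-6,6] → [-4,6] (no change)
  #22 pop 5: in=[-6,6] → [-6,6] (no change)

Fixpoint:
  val[0] = [-6,6]
  val[1] = [-6,6]
  val[2] = [-4,6]
  val[3] = [-4,6]
  val[4] = [-6,6]
  val[5] = [-6,6]

no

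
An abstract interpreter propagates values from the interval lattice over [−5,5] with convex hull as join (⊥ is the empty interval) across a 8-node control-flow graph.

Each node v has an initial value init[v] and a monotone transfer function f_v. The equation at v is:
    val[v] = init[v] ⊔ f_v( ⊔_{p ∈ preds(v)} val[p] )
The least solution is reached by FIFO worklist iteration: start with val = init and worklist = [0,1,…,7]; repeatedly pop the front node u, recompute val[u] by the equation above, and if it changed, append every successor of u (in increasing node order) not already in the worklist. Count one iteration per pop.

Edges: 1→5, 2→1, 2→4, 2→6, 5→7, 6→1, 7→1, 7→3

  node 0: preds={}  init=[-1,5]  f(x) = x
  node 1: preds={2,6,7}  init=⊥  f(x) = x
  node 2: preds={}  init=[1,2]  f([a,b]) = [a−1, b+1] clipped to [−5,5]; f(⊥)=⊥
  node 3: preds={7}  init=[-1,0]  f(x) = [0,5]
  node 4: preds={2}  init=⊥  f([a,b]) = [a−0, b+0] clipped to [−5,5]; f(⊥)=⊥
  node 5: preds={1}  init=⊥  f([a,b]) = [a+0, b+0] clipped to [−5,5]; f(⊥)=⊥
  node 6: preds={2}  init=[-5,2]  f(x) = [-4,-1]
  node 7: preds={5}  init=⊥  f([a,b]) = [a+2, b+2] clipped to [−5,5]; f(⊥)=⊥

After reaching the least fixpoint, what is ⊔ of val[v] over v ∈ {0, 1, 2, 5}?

[-5,5]

Trace (16 dequeues):
  [1] u=0 | in ⊥ | out [-1,5] | ==
  [2] u=1 | in [-5,2] | out [-5,2] | prev ⊥ | push {}
  [3] u=2 | in ⊥ | out [1,2] | ==
  [4] u=3 | in ⊥ | out [-1,5] | prev [-1,0] | push {}
  [5] u=4 | in [1,2] | out [1,2] | prev ⊥ | push {}
  [6] u=5 | in [-5,2] | out [-5,2] | prev ⊥ | push {}
  [7] u=6 | in [1,2] | out [-5,2] | ==
  [8] u=7 | in [-5,2] | out [-3,4] | prev ⊥ | push {1,3}
  [9] u=1 | in [-5,4] | out [-5,4] | prev [-5,2] | push {5}
  [10] u=3 | in [-3,4] | out [-1,5] | ==
  [11] u=5 | in [-5,4] | out [-5,4] | prev [-5,2] | push {7}
  [12] u=7 | in [-5,4] | out [-3,5] | prev [-3,4] | push {1,3}
  [13] u=1 | in [-5,5] | out [-5,5] | prev [-5,4] | push {5}
  [14] u=3 | in [-3,5] | out [-1,5] | ==
  [15] u=5 | in [-5,5] | out [-5,5] | prev [-5,4] | push {7}
  [16] u=7 | in [-5,5] | out [-3,5] | ==

Converged values:
  [0] [-1,5]
  [1] [-5,5]
  [2] [1,2]
  [3] [-1,5]
  [4] [1,2]
  [5] [-5,5]
  [6] [-5,2]
  [7] [-3,5]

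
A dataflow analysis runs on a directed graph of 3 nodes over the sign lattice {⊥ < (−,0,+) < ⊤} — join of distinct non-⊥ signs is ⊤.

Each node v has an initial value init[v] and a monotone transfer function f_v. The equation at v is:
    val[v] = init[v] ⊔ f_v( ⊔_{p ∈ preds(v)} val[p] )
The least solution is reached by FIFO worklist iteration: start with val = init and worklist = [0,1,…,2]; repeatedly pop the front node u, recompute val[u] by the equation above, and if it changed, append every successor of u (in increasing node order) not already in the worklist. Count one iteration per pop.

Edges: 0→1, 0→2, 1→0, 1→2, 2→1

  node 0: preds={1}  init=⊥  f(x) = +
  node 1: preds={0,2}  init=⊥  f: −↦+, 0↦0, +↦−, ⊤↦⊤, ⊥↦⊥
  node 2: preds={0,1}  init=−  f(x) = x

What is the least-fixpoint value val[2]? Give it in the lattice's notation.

⊤

Worklist (5 pops):
  #1 pop 0: in=⊥ → + (was ⊥); enqueue []
  #2 pop 1: in=⊤ → ⊤ (was ⊥); enqueue [0]
  #3 pop 2: in=⊤ → ⊤ (was −); enqueue [1]
  #4 pop 0: in=⊤ → + (no change)
  #5 pop 1: in=⊤ → ⊤ (no change)

Fixpoint:
  val[0] = +
  val[1] = ⊤
  val[2] = ⊤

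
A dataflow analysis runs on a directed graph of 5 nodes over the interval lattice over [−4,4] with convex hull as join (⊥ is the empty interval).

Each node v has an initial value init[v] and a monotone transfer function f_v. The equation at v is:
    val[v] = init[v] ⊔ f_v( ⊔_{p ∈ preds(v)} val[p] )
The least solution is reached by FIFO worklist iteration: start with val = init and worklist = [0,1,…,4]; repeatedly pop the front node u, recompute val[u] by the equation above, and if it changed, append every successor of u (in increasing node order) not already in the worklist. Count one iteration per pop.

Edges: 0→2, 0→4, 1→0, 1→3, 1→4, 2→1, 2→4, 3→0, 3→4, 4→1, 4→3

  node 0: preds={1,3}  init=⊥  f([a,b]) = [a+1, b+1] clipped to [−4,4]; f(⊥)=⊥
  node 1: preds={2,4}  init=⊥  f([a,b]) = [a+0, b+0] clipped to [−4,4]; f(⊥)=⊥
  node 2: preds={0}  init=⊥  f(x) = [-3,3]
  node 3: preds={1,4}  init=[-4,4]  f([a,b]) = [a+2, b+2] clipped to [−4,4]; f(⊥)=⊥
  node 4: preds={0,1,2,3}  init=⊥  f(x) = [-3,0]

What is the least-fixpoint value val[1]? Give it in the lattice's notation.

[-3,3]

Worklist (9 pops):
  #1 pop 0: in=[-4,4] → [-3,4] (was ⊥); enqueue []
  #2 pop 1: in=⊥ → ⊥ (no change)
  #3 pop 2: in=[-3,4] → [-3,3] (was ⊥); enqueue [1]
  #4 pop 3: in=⊥ → [-4,4] (no change)
  #5 pop 4: in=[-4,4] → [-3,0] (was ⊥); enqueue [3]
  #6 pop 1: in=[-3,3] → [-3,3] (was ⊥); enqueue [0,4]
  #7 pop 3: in=[-3,3] → [-4,4] (no change)
  #8 pop 0: in=[-4,4] → [-3,4] (no change)
  #9 pop 4: in=[-4,4] → [-3,0] (no change)

Fixpoint:
  val[0] = [-3,4]
  val[1] = [-3,3]
  val[2] = [-3,3]
  val[3] = [-4,4]
  val[4] = [-3,0]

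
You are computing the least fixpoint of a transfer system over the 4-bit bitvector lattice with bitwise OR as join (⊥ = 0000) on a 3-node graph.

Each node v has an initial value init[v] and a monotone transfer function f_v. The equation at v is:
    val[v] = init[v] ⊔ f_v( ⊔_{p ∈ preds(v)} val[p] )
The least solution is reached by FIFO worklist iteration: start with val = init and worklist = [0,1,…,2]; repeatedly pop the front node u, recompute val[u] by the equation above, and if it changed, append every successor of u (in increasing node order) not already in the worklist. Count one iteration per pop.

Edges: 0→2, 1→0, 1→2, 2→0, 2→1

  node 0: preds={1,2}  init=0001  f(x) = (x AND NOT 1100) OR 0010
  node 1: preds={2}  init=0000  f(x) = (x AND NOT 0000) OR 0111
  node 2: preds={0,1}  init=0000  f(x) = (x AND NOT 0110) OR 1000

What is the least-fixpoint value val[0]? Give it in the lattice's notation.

0011

Trace (7 dequeues):
  [1] u=0 | in 0000 | out 0011 | prev 0001 | push {}
  [2] u=1 | in 0000 | out 0111 | prev 0000 | push {0}
  [3] u=2 | in 0111 | out 1001 | prev 0000 | push {1}
  [4] u=0 | in 1111 | out 0011 | ==
  [5] u=1 | in 1001 | out 1111 | prev 0111 | push {0,2}
  [6] u=0 | in 1111 | out 0011 | ==
  [7] u=2 | in 1111 | out 1001 | ==

Converged values:
  [0] 0011
  [1] 1111
  [2] 1001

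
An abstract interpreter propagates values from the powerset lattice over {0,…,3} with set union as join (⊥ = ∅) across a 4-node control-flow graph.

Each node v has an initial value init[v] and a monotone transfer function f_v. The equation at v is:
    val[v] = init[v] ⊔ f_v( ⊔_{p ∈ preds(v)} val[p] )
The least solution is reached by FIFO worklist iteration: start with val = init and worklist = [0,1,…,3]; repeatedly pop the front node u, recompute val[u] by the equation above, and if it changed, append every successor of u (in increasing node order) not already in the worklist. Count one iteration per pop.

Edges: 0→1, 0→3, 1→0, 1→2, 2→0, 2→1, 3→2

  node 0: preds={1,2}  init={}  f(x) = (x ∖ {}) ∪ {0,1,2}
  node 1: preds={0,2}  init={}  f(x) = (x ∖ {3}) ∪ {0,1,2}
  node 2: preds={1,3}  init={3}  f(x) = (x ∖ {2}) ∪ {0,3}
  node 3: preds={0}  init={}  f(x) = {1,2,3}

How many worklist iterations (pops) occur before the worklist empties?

Trace (7 dequeues):
  [1] u=0 | in {3} | out {0,1,2,3} | prev {} | push {}
  [2] u=1 | in {0,1,2,3} | out {0,1,2} | prev {} | push {0}
  [3] u=2 | in {0,1,2} | out {0,1,3} | prev {3} | push {1}
  [4] u=3 | in {0,1,2,3} | out {1,2,3} | prev {} | push {2}
  [5] u=0 | in {0,1,2,3} | out {0,1,2,3} | ==
  [6] u=1 | in {0,1,2,3} | out {0,1,2} | ==
  [7] u=2 | in {0,1,2,3} | out {0,1,3} | ==

Converged values:
  [0] {0,1,2,3}
  [1] {0,1,2}
  [2] {0,1,3}
  [3] {1,2,3}

7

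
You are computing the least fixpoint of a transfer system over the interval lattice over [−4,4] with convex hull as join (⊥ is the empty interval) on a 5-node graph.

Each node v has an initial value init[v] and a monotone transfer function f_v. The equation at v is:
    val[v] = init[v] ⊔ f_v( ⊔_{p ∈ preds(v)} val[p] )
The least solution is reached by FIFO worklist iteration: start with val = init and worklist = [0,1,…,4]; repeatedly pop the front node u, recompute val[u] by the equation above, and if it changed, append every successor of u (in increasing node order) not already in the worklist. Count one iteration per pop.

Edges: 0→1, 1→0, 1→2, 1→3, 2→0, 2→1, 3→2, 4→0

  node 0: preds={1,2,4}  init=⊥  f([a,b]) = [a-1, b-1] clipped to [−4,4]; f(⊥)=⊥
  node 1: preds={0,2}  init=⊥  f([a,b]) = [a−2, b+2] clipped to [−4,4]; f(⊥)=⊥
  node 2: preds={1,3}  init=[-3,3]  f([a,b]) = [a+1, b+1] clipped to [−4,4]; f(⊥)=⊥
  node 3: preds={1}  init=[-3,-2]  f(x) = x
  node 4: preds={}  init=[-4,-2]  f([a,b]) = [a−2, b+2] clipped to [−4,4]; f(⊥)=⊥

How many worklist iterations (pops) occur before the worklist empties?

8

Trace (8 dequeues):
  [1] u=0 | in [-4,3] | out [-4,2] | prev ⊥ | push {}
  [2] u=1 | in [-4,3] | out [-4,4] | prev ⊥ | push {0}
  [3] u=2 | in [-4,4] | out [-3,4] | prev [-3,3] | push {1}
  [4] u=3 | in [-4,4] | out [-4,4] | prev [-3,-2] | push {2}
  [5] u=4 | in ⊥ | out [-4,-2] | ==
  [6] u=0 | in [-4,4] | out [-4,3] | prev [-4,2] | push {}
  [7] u=1 | in [-4,4] | out [-4,4] | ==
  [8] u=2 | in [-4,4] | out [-3,4] | ==

Converged values:
  [0] [-4,3]
  [1] [-4,4]
  [2] [-3,4]
  [3] [-4,4]
  [4] [-4,-2]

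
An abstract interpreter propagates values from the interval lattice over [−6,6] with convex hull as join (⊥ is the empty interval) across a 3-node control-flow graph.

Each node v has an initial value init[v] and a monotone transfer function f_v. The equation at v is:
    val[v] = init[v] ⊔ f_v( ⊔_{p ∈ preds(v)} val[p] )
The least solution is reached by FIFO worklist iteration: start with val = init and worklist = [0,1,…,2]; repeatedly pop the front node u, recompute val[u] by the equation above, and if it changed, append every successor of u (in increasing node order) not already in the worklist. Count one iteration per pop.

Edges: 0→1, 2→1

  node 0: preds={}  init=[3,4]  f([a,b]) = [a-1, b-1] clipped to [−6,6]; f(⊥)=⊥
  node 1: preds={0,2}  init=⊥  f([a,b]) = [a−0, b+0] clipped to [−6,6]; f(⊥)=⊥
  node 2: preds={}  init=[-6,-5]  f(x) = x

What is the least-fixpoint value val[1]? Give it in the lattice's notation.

Iteration log — 3 steps:
  step 1. node 0  ⊔preds=⊥  new=[3,4]  stable
  step 2. node 1  ⊔preds=[-6,4]  new=[-6,4]  old=⊥  +wl: 
  step 3. node 2  ⊔preds=⊥  new=[-6,-5]  stable

Least fixpoint reached:
  node 0: [3,4]
  node 1: [-6,4]
  node 2: [-6,-5]

[-6,4]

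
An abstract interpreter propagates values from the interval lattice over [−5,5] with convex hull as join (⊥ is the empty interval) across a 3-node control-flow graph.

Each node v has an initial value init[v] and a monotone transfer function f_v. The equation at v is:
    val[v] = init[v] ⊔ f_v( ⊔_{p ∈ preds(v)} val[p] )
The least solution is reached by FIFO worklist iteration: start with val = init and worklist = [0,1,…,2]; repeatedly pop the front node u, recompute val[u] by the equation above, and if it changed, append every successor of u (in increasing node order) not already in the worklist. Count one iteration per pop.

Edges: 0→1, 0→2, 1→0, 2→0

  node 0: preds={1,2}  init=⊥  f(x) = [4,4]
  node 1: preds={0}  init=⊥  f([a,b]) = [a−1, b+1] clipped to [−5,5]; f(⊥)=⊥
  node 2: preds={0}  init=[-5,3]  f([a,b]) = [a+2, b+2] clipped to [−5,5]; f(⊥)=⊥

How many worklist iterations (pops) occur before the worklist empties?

4

Worklist (4 pops):
  #1 pop 0: in=[-5,3] → [4,4] (was ⊥); enqueue []
  #2 pop 1: in=[4,4] → [3,5] (was ⊥); enqueue [0]
  #3 pop 2: in=[4,4] → [-5,5] (was [-5,3]); enqueue []
  #4 pop 0: in=[-5,5] → [4,4] (no change)

Fixpoint:
  val[0] = [4,4]
  val[1] = [3,5]
  val[2] = [-5,5]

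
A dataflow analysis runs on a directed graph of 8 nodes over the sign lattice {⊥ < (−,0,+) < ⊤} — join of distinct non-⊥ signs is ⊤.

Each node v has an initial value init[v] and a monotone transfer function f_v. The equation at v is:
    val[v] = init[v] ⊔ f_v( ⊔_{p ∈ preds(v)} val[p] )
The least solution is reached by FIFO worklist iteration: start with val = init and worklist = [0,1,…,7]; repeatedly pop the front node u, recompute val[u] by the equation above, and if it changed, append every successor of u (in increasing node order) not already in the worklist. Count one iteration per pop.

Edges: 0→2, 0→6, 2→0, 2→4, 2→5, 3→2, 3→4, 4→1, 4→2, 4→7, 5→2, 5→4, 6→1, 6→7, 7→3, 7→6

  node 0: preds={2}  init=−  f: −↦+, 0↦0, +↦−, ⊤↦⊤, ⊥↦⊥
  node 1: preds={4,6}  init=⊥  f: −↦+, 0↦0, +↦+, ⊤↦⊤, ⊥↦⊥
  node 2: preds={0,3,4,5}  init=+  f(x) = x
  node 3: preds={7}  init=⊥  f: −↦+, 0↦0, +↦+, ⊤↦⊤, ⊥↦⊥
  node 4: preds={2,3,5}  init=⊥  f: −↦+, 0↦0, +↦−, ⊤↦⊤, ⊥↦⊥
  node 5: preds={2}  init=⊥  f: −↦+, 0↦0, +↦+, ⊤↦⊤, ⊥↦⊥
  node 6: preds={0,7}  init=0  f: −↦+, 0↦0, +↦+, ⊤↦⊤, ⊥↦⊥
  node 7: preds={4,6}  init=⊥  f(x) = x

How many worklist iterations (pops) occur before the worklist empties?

16

Iteration log — 16 steps:
  step 1. node 0  ⊔preds=+  new=−  stable
  step 2. node 1  ⊔preds=0  new=0  old=⊥  +wl: 
  step 3. node 2  ⊔preds=−  new=⊤  old=+  +wl: 0
  step 4. node 3  ⊔preds=⊥  new=⊥  stable
  step 5. node 4  ⊔preds=⊤  new=⊤  old=⊥  +wl: 1,2
  step 6. node 5  ⊔preds=⊤  new=⊤  old=⊥  +wl: 4
  step 7. node 6  ⊔preds=−  new=⊤  old=0  +wl: 
  step 8. node 7  ⊔preds=⊤  new=⊤  old=⊥  +wl: 3,6
  step 9. node 0  ⊔preds=⊤  new=⊤  old=−  +wl: 
  step 10. node 1  ⊔preds=⊤  new=⊤  old=0  +wl: 
  step 11. node 2  ⊔preds=⊤  new=⊤  stable
  step 12. node 4  ⊔preds=⊤  new=⊤  stable
  step 13. node 3  ⊔preds=⊤  new=⊤  old=⊥  +wl: 2,4
  step 14. node 6  ⊔preds=⊤  new=⊤  stable
  step 15. node 2  ⊔preds=⊤  new=⊤  stable
  step 16. node 4  ⊔preds=⊤  new=⊤  stable

Least fixpoint reached:
  node 0: ⊤
  node 1: ⊤
  node 2: ⊤
  node 3: ⊤
  node 4: ⊤
  node 5: ⊤
  node 6: ⊤
  node 7: ⊤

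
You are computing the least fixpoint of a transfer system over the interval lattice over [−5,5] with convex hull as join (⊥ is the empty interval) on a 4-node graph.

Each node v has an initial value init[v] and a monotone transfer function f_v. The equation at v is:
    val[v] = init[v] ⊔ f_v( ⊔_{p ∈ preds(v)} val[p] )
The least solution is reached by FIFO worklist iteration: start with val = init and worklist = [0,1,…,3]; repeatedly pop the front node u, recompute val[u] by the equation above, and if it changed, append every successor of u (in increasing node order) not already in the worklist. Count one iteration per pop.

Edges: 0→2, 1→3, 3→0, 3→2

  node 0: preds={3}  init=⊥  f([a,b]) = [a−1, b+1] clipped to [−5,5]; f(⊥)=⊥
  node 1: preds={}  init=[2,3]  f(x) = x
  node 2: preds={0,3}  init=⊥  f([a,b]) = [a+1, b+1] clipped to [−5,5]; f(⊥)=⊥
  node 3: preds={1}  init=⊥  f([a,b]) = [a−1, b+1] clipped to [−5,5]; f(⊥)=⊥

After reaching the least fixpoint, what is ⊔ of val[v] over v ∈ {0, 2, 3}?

[0,5]

Trace (6 dequeues):
  [1] u=0 | in ⊥ | out ⊥ | ==
  [2] u=1 | in ⊥ | out [2,3] | ==
  [3] u=2 | in ⊥ | out ⊥ | ==
  [4] u=3 | in [2,3] | out [1,4] | prev ⊥ | push {0,2}
  [5] u=0 | in [1,4] | out [0,5] | prev ⊥ | push {}
  [6] u=2 | in [0,5] | out [1,5] | prev ⊥ | push {}

Converged values:
  [0] [0,5]
  [1] [2,3]
  [2] [1,5]
  [3] [1,4]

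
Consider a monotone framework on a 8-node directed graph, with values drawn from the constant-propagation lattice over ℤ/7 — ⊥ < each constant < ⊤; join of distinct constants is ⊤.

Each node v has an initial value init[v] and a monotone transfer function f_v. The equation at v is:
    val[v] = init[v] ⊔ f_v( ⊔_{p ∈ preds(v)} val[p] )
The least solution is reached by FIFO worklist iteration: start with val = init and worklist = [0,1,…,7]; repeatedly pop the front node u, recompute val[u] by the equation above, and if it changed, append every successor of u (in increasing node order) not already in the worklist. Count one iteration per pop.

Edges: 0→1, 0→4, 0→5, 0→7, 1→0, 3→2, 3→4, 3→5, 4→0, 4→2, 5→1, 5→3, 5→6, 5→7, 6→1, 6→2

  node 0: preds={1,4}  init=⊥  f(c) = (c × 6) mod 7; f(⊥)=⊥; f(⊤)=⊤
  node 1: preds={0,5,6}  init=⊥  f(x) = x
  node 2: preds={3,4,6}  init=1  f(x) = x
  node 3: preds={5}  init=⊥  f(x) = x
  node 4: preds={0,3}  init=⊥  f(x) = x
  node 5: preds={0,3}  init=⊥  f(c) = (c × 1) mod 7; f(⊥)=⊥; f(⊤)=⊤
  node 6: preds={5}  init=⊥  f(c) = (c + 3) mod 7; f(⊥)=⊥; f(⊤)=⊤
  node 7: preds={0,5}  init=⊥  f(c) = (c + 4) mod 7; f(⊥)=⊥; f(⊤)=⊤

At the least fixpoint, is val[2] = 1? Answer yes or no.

yes

Worklist (8 pops):
  #1 pop 0: in=⊥ → ⊥ (no change)
  #2 pop 1: in=⊥ → ⊥ (no change)
  #3 pop 2: in=⊥ → 1 (no change)
  #4 pop 3: in=⊥ → ⊥ (no change)
  #5 pop 4: in=⊥ → ⊥ (no change)
  #6 pop 5: in=⊥ → ⊥ (no change)
  #7 pop 6: in=⊥ → ⊥ (no change)
  #8 pop 7: in=⊥ → ⊥ (no change)

Fixpoint:
  val[0] = ⊥
  val[1] = ⊥
  val[2] = 1
  val[3] = ⊥
  val[4] = ⊥
  val[5] = ⊥
  val[6] = ⊥
  val[7] = ⊥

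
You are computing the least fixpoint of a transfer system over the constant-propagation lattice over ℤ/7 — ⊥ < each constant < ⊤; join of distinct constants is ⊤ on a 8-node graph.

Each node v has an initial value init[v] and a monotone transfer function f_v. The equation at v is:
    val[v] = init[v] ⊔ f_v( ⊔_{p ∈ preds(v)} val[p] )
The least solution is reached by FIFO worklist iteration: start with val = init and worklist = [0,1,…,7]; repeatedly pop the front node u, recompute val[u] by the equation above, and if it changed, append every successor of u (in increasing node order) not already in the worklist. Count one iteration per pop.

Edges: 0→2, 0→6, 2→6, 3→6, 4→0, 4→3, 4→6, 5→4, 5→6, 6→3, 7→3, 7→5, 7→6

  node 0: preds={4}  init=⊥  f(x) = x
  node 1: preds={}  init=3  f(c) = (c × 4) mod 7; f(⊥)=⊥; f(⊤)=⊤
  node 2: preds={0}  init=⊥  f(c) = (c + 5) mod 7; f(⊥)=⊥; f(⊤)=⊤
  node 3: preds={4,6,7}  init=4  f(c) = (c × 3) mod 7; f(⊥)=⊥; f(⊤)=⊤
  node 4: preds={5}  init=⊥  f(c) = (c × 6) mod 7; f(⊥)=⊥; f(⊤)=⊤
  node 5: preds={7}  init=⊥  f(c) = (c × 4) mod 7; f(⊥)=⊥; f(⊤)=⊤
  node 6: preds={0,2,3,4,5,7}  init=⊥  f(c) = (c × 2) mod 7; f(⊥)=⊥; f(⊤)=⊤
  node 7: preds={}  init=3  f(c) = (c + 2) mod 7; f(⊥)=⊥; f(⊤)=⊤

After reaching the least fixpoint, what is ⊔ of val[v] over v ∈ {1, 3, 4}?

Worklist (14 pops):
  #1 pop 0: in=⊥ → ⊥ (no change)
  #2 pop 1: in=⊥ → 3 (no change)
  #3 pop 2: in=⊥ → ⊥ (no change)
  #4 pop 3: in=3 → ⊤ (was 4); enqueue []
  #5 pop 4: in=⊥ → ⊥ (no change)
  #6 pop 5: in=3 → 5 (was ⊥); enqueue [4]
  #7 pop 6: in=⊤ → ⊤ (was ⊥); enqueue [3]
  #8 pop 7: in=⊥ → 3 (no change)
  #9 pop 4: in=5 → 2 (was ⊥); enqueue [0,6]
  #10 pop 3: in=⊤ → ⊤ (no change)
  #11 pop 0: in=2 → 2 (was ⊥); enqueue [2]
  #12 pop 6: in=⊤ → ⊤ (no change)
  #13 pop 2: in=2 → 0 (was ⊥); enqueue [6]
  #14 pop 6: in=⊤ → ⊤ (no change)

Fixpoint:
  val[0] = 2
  val[1] = 3
  val[2] = 0
  val[3] = ⊤
  val[4] = 2
  val[5] = 5
  val[6] = ⊤
  val[7] = 3

⊤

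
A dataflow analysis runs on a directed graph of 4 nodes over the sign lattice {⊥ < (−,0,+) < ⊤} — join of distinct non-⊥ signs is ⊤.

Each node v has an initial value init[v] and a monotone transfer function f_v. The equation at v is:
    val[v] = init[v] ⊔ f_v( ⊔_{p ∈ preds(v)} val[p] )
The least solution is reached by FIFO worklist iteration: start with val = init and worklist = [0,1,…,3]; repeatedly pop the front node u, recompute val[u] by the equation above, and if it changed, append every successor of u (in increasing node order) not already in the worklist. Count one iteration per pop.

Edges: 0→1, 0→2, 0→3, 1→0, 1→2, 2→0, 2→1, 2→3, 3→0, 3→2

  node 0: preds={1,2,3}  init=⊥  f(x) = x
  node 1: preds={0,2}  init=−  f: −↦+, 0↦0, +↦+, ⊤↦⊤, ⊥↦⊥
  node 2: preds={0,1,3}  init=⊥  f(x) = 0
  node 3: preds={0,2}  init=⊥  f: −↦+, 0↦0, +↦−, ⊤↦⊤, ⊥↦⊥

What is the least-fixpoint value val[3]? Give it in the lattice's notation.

Worklist (8 pops):
  #1 pop 0: in=− → − (was ⊥); enqueue []
  #2 pop 1: in=− → ⊤ (was −); enqueue [0]
  #3 pop 2: in=⊤ → 0 (was ⊥); enqueue [1]
  #4 pop 3: in=⊤ → ⊤ (was ⊥); enqueue [2]
  #5 pop 0: in=⊤ → ⊤ (was −); enqueue [3]
  #6 pop 1: in=⊤ → ⊤ (no change)
  #7 pop 2: in=⊤ → 0 (no change)
  #8 pop 3: in=⊤ → ⊤ (no change)

Fixpoint:
  val[0] = ⊤
  val[1] = ⊤
  val[2] = 0
  val[3] = ⊤

⊤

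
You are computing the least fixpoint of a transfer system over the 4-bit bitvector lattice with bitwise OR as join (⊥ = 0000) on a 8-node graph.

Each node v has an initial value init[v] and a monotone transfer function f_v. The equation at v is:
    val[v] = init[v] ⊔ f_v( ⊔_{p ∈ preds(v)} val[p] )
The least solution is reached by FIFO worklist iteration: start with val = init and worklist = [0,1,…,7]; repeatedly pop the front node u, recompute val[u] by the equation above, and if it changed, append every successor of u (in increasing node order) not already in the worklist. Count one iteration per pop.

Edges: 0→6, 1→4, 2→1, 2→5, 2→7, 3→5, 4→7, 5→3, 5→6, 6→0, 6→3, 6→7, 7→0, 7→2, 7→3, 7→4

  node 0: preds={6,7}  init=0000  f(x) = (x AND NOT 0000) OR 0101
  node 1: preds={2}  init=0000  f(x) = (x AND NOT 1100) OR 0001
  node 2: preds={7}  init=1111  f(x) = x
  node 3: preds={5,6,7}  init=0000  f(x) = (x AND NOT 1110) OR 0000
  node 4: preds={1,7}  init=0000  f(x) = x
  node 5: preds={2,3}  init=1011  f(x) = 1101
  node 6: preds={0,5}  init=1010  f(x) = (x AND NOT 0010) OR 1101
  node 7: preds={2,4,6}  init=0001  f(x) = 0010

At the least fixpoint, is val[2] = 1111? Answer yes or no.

Iteration log — 12 steps:
  step 1. node 0  ⊔preds=1011  new=1111  old=0000  +wl: 
  step 2. node 1  ⊔preds=1111  new=0011  old=0000  +wl: 
  step 3. node 2  ⊔preds=0001  new=1111  stable
  step 4. node 3  ⊔preds=1011  new=0001  old=0000  +wl: 
  step 5. node 4  ⊔preds=0011  new=0011  old=0000  +wl: 
  step 6. node 5  ⊔preds=1111  new=1111  old=1011  +wl: 3
  step 7. node 6  ⊔preds=1111  new=1111  old=1010  +wl: 0
  step 8. node 7  ⊔preds=1111  new=0011  old=0001  +wl: 2,4
  step 9. node 3  ⊔preds=1111  new=0001  stable
  step 10. node 0  ⊔preds=1111  new=1111  stable
  step 11. node 2  ⊔preds=0011  new=1111  stable
  step 12. node 4  ⊔preds=0011  new=0011  stable

Least fixpoint reached:
  node 0: 1111
  node 1: 0011
  node 2: 1111
  node 3: 0001
  node 4: 0011
  node 5: 1111
  node 6: 1111
  node 7: 0011

yes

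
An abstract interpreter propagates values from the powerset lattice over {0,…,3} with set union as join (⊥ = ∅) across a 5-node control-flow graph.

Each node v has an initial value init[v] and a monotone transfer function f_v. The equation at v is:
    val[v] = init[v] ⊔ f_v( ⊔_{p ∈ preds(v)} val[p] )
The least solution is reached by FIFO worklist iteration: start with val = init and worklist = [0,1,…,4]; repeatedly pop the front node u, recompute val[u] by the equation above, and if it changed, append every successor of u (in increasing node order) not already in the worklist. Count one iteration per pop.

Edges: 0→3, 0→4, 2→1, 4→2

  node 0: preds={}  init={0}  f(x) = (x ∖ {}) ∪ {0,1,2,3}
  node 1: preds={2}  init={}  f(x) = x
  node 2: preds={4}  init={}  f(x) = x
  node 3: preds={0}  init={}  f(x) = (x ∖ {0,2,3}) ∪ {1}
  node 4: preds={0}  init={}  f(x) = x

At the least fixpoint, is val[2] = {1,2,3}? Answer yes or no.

no

Iteration log — 7 steps:
  step 1. node 0  ⊔preds={}  new={0,1,2,3}  old={0}  +wl: 
  step 2. node 1  ⊔preds={}  new={}  stable
  step 3. node 2  ⊔preds={}  new={}  stable
  step 4. node 3  ⊔preds={0,1,2,3}  new={1}  old={}  +wl: 
  step 5. node 4  ⊔preds={0,1,2,3}  new={0,1,2,3}  old={}  +wl: 2
  step 6. node 2  ⊔preds={0,1,2,3}  new={0,1,2,3}  old={}  +wl: 1
  step 7. node 1  ⊔preds={0,1,2,3}  new={0,1,2,3}  old={}  +wl: 

Least fixpoint reached:
  node 0: {0,1,2,3}
  node 1: {0,1,2,3}
  node 2: {0,1,2,3}
  node 3: {1}
  node 4: {0,1,2,3}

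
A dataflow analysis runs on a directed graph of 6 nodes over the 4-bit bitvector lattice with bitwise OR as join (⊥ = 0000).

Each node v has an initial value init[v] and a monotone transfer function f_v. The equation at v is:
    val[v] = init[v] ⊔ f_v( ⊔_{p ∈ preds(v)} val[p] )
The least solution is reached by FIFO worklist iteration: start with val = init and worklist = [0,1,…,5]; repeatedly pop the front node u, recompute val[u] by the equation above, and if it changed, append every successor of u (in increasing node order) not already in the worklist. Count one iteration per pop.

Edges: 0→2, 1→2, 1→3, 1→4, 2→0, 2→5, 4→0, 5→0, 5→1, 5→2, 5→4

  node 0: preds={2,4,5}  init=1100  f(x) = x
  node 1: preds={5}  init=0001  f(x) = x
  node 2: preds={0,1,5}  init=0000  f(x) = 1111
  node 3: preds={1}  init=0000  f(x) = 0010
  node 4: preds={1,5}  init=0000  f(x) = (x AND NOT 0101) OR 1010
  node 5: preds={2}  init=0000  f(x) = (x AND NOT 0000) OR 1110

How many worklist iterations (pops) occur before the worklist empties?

Worklist (11 pops):
  #1 pop 0: in=0000 → 1100 (no change)
  #2 pop 1: in=0000 → 0001 (no change)
  #3 pop 2: in=1101 → 1111 (was 0000); enqueue [0]
  #4 pop 3: in=0001 → 0010 (was 0000); enqueue []
  #5 pop 4: in=0001 → 1010 (was 0000); enqueue []
  #6 pop 5: in=1111 → 1111 (was 0000); enqueue [1,2,4]
  #7 pop 0: in=1111 → 1111 (was 1100); enqueue []
  #8 pop 1: in=1111 → 1111 (was 0001); enqueue [3]
  #9 pop 2: in=1111 → 1111 (no change)
  #10 pop 4: in=1111 → 1010 (no change)
  #11 pop 3: in=1111 → 0010 (no change)

Fixpoint:
  val[0] = 1111
  val[1] = 1111
  val[2] = 1111
  val[3] = 0010
  val[4] = 1010
  val[5] = 1111

11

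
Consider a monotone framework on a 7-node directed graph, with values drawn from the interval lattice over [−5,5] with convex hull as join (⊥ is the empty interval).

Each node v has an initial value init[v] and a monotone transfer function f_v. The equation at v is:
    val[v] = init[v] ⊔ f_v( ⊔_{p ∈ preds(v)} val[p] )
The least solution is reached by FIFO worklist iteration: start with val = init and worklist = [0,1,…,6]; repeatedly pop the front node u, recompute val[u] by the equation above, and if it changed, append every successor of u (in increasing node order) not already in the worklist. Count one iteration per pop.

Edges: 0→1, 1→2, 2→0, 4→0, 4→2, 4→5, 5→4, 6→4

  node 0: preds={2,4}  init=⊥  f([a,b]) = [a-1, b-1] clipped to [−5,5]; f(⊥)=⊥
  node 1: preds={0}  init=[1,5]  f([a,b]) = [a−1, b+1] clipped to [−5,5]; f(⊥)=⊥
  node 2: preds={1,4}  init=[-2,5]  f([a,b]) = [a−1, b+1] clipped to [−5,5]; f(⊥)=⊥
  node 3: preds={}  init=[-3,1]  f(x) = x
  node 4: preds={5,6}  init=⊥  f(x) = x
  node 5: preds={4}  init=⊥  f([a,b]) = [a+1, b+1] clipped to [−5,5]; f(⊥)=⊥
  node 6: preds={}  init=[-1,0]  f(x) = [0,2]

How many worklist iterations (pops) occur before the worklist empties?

Worklist (26 pops):
  #1 pop 0: in=[-2,5] → [-3,4] (was ⊥); enqueue []
  #2 pop 1: in=[-3,4] → [-4,5] (was [1,5]); enqueue []
  #3 pop 2: in=[-4,5] → [-5,5] (was [-2,5]); enqueue [0]
  #4 pop 3: in=⊥ → [-3,1] (no change)
  #5 pop 4: in=[-1,0] → [-1,0] (was ⊥); enqueue [2]
  #6 pop 5: in=[-1,0] → [0,1] (was ⊥); enqueue [4]
  #7 pop 6: in=⊥ → [-1,2] (was [-1,0]); enqueue []
  #8 pop 0: in=[-5,5] → [-5,4] (was [-3,4]); enqueue [1]
  #9 pop 2: in=[-4,5] → [-5,5] (no change)
  #10 pop 4: in=[-1,2] → [-1,2] (was [-1,0]); enqueue [0,2,5]
  #11 pop 1: in=[-5,4] → [-5,5] (was [-4,5]); enqueue []
  #12 pop 0: in=[-5,5] → [-5,4] (no change)
  #13 pop 2: in=[-5,5] → [-5,5] (no change)
  #14 pop 5: in=[-1,2] → [0,3] (was [0,1]); enqueue [4]
  #15 pop 4: in=[-1,3] → [-1,3] (was [-1,2]); enqueue [0,2,5]
  #16 pop 0: in=[-5,5] → [-5,4] (no change)
  #17 pop 2: in=[-5,5] → [-5,5] (no change)
  #18 pop 5: in=[-1,3] → [0,4] (was [0,3]); enqueue [4]
  #19 pop 4: in=[-1,4] → [-1,4] (was [-1,3]); enqueue [0,2,5]
  #20 pop 0: in=[-5,5] → [-5,4] (no change)
  #21 pop 2: in=[-5,5] → [-5,5] (no change)
  #22 pop 5: in=[-1,4] → [0,5] (was [0,4]); enqueue [4]
  #23 pop 4: in=[-1,5] → [-1,5] (was [-1,4]); enqueue [0,2,5]
  #24 pop 0: in=[-5,5] → [-5,4] (no change)
  #25 pop 2: in=[-5,5] → [-5,5] (no change)
  #26 pop 5: in=[-1,5] → [0,5] (no change)

Fixpoint:
  val[0] = [-5,4]
  val[1] = [-5,5]
  val[2] = [-5,5]
  val[3] = [-3,1]
  val[4] = [-1,5]
  val[5] = [0,5]
  val[6] = [-1,2]

26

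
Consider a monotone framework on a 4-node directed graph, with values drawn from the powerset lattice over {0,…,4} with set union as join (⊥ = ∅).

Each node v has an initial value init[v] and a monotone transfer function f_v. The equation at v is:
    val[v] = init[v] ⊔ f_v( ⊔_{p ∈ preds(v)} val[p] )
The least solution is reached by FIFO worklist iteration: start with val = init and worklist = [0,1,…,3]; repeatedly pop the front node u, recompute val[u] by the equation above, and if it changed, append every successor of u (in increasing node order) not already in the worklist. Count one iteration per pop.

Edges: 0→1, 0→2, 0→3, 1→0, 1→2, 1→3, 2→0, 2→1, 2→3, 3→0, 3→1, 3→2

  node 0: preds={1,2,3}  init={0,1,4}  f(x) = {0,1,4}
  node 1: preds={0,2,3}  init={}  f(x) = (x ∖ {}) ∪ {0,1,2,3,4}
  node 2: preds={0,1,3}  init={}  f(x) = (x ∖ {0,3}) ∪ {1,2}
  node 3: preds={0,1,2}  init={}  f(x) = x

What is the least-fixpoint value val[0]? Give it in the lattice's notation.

Iteration log — 7 steps:
  step 1. node 0  ⊔preds={}  new={0,1,4}  stable
  step 2. node 1  ⊔preds={0,1,4}  new={0,1,2,3,4}  old={}  +wl: 0
  step 3. node 2  ⊔preds={0,1,2,3,4}  new={1,2,4}  old={}  +wl: 1
  step 4. node 3  ⊔preds={0,1,2,3,4}  new={0,1,2,3,4}  old={}  +wl: 2
  step 5. node 0  ⊔preds={0,1,2,3,4}  new={0,1,4}  stable
  step 6. node 1  ⊔preds={0,1,2,3,4}  new={0,1,2,3,4}  stable
  step 7. node 2  ⊔preds={0,1,2,3,4}  new={1,2,4}  stable

Least fixpoint reached:
  node 0: {0,1,4}
  node 1: {0,1,2,3,4}
  node 2: {1,2,4}
  node 3: {0,1,2,3,4}

{0,1,4}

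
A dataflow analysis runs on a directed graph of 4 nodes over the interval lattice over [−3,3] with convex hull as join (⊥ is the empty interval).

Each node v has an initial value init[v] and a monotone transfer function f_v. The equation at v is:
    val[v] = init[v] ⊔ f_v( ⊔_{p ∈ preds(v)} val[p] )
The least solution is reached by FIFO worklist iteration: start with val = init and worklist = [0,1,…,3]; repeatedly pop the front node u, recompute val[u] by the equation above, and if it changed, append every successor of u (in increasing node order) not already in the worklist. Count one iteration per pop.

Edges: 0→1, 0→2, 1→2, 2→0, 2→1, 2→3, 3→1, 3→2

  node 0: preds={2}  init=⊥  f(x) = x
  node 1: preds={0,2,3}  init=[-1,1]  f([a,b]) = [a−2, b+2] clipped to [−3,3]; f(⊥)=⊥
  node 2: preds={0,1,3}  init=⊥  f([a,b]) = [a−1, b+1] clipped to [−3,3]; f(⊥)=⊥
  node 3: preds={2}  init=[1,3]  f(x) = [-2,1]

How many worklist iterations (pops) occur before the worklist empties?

11

Trace (11 dequeues):
  [1] u=0 | in ⊥ | out ⊥ | ==
  [2] u=1 | in [1,3] | out [-1,3] | prev [-1,1] | push {}
  [3] u=2 | in [-1,3] | out [-2,3] | prev ⊥ | push {0,1}
  [4] u=3 | in [-2,3] | out [-2,3] | prev [1,3] | push {2}
  [5] u=0 | in [-2,3] | out [-2,3] | prev ⊥ | push {}
  [6] u=1 | in [-2,3] | out [-3,3] | prev [-1,3] | push {}
  [7] u=2 | in [-3,3] | out [-3,3] | prev [-2,3] | push {0,1,3}
  [8] u=0 | in [-3,3] | out [-3,3] | prev [-2,3] | push {2}
  [9] u=1 | in [-3,3] | out [-3,3] | ==
  [10] u=3 | in [-3,3] | out [-2,3] | ==
  [11] u=2 | in [-3,3] | out [-3,3] | ==

Converged values:
  [0] [-3,3]
  [1] [-3,3]
  [2] [-3,3]
  [3] [-2,3]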